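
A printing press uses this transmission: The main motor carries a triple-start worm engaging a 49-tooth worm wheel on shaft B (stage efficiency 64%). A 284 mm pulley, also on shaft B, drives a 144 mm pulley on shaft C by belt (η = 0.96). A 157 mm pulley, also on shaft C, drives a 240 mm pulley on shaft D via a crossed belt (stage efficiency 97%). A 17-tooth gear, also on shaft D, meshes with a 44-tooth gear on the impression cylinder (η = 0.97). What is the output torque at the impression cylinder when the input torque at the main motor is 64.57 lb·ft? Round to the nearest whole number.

1223 lb·ft

Worm: ratio = 49/3 = 16.333; torque at shaft B = 64.57 × 16.333 × 0.64 = 674.97 lb·ft.
Belt: ratio = 144/284 = 0.50704; torque at shaft C = 674.97 × 0.50704 × 0.96 = 328.55 lb·ft.
Belt: ratio = 240/157 = 1.5287; torque at shaft D = 328.55 × 1.5287 × 0.97 = 487.17 lb·ft.
Gear mesh: ratio = 44/17 = 2.5882; torque at the impression cylinder = 487.17 × 2.5882 × 0.97 = 1223.1 lb·ft.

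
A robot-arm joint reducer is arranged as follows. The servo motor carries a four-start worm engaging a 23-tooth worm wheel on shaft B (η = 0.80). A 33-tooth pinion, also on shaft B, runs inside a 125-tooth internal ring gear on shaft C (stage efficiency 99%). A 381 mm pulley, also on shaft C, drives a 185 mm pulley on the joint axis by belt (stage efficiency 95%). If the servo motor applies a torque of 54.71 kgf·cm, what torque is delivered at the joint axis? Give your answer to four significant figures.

435.3 kgf·cm

After the worm (23/4): 54.71 × 5.75 × 0.80 = 251.67 kgf·cm
After the internal gear (125/33): 251.67 × 3.7879 × 0.99 = 943.75 kgf·cm
After the belt (185/381): 943.75 × 0.48556 × 0.95 = 435.34 kgf·cm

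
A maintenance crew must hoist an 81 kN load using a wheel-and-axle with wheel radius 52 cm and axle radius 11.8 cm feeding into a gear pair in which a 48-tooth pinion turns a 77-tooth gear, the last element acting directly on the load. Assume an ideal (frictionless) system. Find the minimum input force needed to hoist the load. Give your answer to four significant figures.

11.46 kN

Wheel-and-axle MA = R/r = 52/11.8 = 4.4068.
Gear pair MA = 77/48 = 1.6042.
Combined ideal MA = 4.4068 × 1.6042 = 7.0692.
Effort = load / MA = 81 / 7.0692 = 11.458 kN.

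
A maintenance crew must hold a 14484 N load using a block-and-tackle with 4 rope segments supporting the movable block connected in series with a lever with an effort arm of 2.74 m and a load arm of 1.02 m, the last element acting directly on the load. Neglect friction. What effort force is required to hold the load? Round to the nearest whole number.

Block-and-tackle MA = number of supporting rope parts = 4.
Lever MA = effort arm / load arm = 2.74/1.02 = 2.6863.
Combined ideal MA = 4 × 2.6863 = 10.745.
Effort = load / MA = 14484 / 10.745 = 1348 N.

1348 N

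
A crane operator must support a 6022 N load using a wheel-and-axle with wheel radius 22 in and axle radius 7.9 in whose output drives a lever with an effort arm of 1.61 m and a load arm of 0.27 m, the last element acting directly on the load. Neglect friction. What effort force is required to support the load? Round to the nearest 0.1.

Wheel-and-axle MA = R/r = 22/7.9 = 2.7848.
Lever MA = effort arm / load arm = 1.61/0.27 = 5.963.
Combined ideal MA = 2.7848 × 5.963 = 16.606.
Effort = load / MA = 6022 / 16.606 = 362.65 N.

362.6 N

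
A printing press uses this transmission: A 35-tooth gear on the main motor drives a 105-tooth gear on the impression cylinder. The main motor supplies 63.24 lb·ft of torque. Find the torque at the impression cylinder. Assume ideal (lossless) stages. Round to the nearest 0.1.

gear mesh 105/35 = 3 → τ = 63.24·3 = 189.72 lb·ft

189.7 lb·ft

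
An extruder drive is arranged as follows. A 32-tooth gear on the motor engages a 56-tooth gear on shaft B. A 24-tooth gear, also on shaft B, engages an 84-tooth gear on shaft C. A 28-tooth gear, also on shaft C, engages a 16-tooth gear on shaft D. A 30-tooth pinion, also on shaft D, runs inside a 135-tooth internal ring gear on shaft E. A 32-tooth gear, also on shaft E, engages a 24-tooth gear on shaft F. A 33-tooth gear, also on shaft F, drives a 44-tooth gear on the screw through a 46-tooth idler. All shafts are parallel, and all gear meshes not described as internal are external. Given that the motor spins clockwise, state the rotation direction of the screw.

clockwise

the motor → shaft B: external mesh, 1 reversal → CCW.
shaft B → shaft C: external mesh, 1 reversal → CW.
shaft C → shaft D: external mesh, 1 reversal → CCW.
shaft D → shaft E: internal mesh, same direction → CCW.
shaft E → shaft F: external mesh, 1 reversal → CW.
shaft F → the screw: driver → idler → driven is 2 external meshes, 2 reversals → CW.
6 reversals in total — an even number — so the screw turns the same way as the motor.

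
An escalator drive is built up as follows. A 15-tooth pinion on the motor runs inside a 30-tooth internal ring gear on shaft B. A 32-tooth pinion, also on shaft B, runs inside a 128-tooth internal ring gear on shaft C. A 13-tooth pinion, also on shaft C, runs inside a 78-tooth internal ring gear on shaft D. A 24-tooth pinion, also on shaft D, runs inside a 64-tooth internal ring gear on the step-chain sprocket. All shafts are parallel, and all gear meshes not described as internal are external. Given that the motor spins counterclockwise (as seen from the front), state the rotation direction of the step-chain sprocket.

the motor → shaft B: internal mesh, same direction → CCW.
shaft B → shaft C: internal mesh, same direction → CCW.
shaft C → shaft D: internal mesh, same direction → CCW.
shaft D → the step-chain sprocket: internal mesh, same direction → CCW.
0 reversals in total — an even number — so the step-chain sprocket turns the same way as the motor.

counterclockwise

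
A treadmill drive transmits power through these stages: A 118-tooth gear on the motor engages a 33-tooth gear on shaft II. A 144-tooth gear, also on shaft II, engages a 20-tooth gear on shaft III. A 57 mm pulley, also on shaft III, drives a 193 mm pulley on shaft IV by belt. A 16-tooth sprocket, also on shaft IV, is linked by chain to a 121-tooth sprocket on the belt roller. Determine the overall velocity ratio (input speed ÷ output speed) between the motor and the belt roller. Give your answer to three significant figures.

0.995

Each stage contributes driven/driver: gear mesh 33/118 = 0.27966, gear mesh 20/144 = 0.13889, belt 193/57 = 3.386, chain 121/16 = 7.5625.
Overall: 0.27966 × 0.13889 × 3.386 × 7.5625 = 0.9946.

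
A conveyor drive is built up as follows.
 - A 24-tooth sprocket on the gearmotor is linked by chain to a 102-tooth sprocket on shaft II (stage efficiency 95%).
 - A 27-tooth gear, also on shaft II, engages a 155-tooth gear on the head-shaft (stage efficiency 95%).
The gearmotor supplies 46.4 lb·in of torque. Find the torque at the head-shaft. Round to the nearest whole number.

1022 lb·in

After the chain (102/24): 46.4 × 4.25 × 0.95 = 187.34 lb·in
After the gear mesh (155/27): 187.34 × 5.7407 × 0.95 = 1021.7 lb·in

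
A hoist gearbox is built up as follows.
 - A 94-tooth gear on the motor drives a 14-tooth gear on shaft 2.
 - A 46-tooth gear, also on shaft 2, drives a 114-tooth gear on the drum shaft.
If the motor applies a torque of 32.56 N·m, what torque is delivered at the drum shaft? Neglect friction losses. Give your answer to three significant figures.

12.0 N·m

Gear mesh: ratio = 14/94 = 0.14894; torque at shaft 2 = 32.56 × 0.14894 = 4.8494 N·m.
Gear mesh: ratio = 114/46 = 2.4783; torque at the drum shaft = 4.8494 × 2.4783 = 12.018 N·m.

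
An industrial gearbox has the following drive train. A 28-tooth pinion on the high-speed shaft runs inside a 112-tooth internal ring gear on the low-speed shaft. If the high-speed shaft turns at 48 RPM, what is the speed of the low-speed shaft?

Internal gear: ratio = 112/28 = 4, so the low-speed shaft turns at 48 / 4 = 12 RPM.

12 RPM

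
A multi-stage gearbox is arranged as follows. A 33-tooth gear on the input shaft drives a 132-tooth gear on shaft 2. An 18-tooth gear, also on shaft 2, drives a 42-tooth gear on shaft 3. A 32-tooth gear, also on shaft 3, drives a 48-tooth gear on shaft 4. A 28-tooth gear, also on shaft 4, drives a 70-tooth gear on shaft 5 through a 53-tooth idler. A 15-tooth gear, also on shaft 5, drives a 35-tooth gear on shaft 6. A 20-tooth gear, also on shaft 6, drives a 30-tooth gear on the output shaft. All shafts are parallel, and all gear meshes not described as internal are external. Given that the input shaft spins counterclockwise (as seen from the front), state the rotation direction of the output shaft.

clockwise

the input shaft → shaft 2: external mesh, 1 reversal → CW.
shaft 2 → shaft 3: external mesh, 1 reversal → CCW.
shaft 3 → shaft 4: external mesh, 1 reversal → CW.
shaft 4 → shaft 5: driver → idler → driven is 2 external meshes, 2 reversals → CW.
shaft 5 → shaft 6: external mesh, 1 reversal → CCW.
shaft 6 → the output shaft: external mesh, 1 reversal → CW.
7 reversals in total — an odd number — so the output shaft turns opposite to the input shaft.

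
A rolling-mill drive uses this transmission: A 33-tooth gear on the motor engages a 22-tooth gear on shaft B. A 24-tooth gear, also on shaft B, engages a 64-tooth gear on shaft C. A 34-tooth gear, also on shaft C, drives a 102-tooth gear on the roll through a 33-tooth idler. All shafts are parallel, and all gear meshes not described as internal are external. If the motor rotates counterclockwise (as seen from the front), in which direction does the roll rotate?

counterclockwise

the motor → shaft B: external mesh, 1 reversal → CW.
shaft B → shaft C: external mesh, 1 reversal → CCW.
shaft C → the roll: driver → idler → driven is 2 external meshes, 2 reversals → CCW.
4 reversals in total — an even number — so the roll turns the same way as the motor.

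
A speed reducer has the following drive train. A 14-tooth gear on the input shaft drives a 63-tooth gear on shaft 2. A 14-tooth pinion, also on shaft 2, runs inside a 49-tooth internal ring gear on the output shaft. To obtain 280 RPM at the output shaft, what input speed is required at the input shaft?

Overall ratio R = 4.5 × 3.5 = 15.75.
Required input speed = output speed × R = 280 × 15.75 = 4410 RPM.

4410 RPM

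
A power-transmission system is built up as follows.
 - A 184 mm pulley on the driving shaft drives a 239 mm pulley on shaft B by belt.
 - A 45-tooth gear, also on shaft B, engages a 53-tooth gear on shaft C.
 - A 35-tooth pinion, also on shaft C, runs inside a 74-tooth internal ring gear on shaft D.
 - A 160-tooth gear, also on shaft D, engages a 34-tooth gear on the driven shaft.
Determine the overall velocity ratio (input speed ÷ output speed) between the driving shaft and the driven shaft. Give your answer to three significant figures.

Each stage contributes driven/driver: belt 239/184 = 1.2989, gear mesh 53/45 = 1.1778, internal gear 74/35 = 2.1143, gear mesh 34/160 = 0.2125.
Overall: 1.2989 × 1.1778 × 2.1143 × 0.2125 = 0.68733.

0.687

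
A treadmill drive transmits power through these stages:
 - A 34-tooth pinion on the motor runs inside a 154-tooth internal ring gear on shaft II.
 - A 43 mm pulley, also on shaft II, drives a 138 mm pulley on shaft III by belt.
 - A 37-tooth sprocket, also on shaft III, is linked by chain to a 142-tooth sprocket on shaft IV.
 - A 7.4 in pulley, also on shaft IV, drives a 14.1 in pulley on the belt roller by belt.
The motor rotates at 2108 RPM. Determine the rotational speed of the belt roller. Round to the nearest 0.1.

the motor → shaft II (internal gear, 154/34): 2108 ÷ 4.5294 = 465.4 RPM
shaft II → shaft III (belt, 138/43): 465.4 ÷ 3.2093 = 145.02 RPM
shaft III → shaft IV (chain, 142/37): 145.02 ÷ 3.8378 = 37.786 RPM
shaft IV → the belt roller (belt, 14.1/7.4): 37.786 ÷ 1.9054 = 19.831 RPM

19.8 RPM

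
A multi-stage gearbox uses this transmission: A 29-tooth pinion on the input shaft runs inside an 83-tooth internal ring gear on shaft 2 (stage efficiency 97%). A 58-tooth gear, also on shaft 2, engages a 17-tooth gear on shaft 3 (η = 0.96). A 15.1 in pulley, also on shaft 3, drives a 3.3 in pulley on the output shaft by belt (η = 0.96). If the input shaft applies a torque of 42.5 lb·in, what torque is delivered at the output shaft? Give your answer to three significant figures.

6.97 lb·in

internal gear 83/29 = 2.8621 → τ = 42.5·2.8621·0.97 = 117.99 lb·in
gear mesh 17/58 = 0.2931 → τ = 117.99·0.2931·0.96 = 33.2 lb·in
belt 3.3/15.1 = 0.21854 → τ = 33.2·0.21854·0.96 = 6.9653 lb·in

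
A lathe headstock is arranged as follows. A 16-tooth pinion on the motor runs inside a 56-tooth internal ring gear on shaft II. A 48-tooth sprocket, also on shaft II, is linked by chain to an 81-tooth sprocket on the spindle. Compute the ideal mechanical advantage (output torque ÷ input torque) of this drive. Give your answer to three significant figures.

5.91

Each stage contributes driven/driver: internal gear 56/16 = 3.5, chain 81/48 = 1.6875.
Overall: 3.5 × 1.6875 = 5.9062.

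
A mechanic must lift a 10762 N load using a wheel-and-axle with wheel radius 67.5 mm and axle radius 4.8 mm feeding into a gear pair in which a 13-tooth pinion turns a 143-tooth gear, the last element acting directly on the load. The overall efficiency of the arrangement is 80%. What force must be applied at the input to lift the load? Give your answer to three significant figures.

87.0 N

Wheel-and-axle MA = R/r = 67.5/4.8 = 14.062.
Gear pair MA = 143/13 = 11.
Combined ideal MA = 14.062 × 11 = 154.69.
Actual MA = 154.69 × 0.80 = 123.75.
Effort = load / actual MA = 10762 / 123.75 = 86.966 N.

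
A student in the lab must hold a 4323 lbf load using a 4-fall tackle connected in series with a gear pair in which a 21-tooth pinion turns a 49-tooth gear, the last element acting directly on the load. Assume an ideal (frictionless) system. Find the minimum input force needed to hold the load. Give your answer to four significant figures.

Block-and-tackle MA = number of supporting rope parts = 4.
Gear pair MA = 49/21 = 2.3333.
Combined ideal MA = 4 × 2.3333 = 9.3333.
Effort = load / MA = 4323 / 9.3333 = 463.18 lbf.

463.2 lbf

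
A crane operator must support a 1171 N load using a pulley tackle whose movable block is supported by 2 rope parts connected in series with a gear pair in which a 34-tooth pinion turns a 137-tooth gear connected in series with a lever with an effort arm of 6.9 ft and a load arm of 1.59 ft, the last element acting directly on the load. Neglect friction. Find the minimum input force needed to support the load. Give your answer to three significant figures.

33.5 N

Block-and-tackle MA = number of supporting rope parts = 2.
Gear pair MA = 137/34 = 4.0294.
Lever MA = effort arm / load arm = 6.9/1.59 = 4.3396.
Combined ideal MA = 2 × 4.0294 × 4.3396 = 34.972.
Effort = load / MA = 1171 / 34.972 = 33.484 N.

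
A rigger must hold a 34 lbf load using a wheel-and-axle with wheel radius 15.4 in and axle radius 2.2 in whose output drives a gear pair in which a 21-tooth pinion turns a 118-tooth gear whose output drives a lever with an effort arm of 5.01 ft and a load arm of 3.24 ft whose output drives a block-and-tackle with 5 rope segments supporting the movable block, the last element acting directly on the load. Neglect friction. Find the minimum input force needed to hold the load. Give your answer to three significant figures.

0.112 lbf

Wheel-and-axle MA = R/r = 15.4/2.2 = 7.
Gear pair MA = 118/21 = 5.619.
Lever MA = effort arm / load arm = 5.01/3.24 = 1.5463.
Block-and-tackle MA = number of supporting rope parts = 5.
Combined ideal MA = 7 × 5.619 × 1.5463 × 5 = 304.1.
Effort = load / MA = 34 / 304.1 = 0.1118 lbf.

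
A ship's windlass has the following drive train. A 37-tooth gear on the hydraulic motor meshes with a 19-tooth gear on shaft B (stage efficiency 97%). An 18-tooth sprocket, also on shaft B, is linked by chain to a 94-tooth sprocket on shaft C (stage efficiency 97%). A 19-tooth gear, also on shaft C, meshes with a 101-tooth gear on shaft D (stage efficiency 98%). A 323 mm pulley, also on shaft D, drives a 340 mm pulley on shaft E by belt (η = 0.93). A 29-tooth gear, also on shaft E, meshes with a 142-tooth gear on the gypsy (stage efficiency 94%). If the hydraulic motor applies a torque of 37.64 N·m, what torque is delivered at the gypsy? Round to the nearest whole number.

After the gear mesh (19/37): 37.64 × 0.51351 × 0.97 = 18.749 N·m
After the chain (94/18): 18.749 × 5.2222 × 0.97 = 94.973 N·m
After the gear mesh (101/19): 94.973 × 5.3158 × 0.98 = 494.76 N·m
After the belt (340/323): 494.76 × 1.0526 × 0.93 = 484.34 N·m
After the gear mesh (142/29): 484.34 × 4.8966 × 0.94 = 2229.3 N·m

2229 N·m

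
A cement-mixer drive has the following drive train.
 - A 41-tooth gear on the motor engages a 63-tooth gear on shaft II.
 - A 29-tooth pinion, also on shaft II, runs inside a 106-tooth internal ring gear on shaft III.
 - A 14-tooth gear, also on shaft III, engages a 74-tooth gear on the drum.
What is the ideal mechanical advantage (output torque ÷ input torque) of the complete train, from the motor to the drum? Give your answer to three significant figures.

Each stage contributes driven/driver: gear mesh 63/41 = 1.5366, internal gear 106/29 = 3.6552, gear mesh 74/14 = 5.2857.
Overall: 1.5366 × 3.6552 × 5.2857 = 29.687.

29.7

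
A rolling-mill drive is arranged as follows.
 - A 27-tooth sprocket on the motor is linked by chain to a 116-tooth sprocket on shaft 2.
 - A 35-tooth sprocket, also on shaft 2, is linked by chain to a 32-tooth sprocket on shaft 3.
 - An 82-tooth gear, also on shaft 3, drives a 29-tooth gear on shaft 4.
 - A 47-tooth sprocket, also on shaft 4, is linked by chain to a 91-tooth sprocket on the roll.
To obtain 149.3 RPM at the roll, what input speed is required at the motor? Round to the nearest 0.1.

401.6 RPM

Overall ratio R = 4.2963 × 0.91429 × 0.35366 × 1.9362 = 2.6897.
Required input speed = output speed × R = 149.3 × 2.6897 = 401.57 RPM.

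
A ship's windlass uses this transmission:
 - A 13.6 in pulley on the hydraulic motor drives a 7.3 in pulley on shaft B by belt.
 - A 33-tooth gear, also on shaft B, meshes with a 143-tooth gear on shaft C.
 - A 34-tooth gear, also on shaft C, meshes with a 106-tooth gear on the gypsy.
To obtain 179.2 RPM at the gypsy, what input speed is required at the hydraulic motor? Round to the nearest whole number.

Overall ratio R = 0.53676 × 4.3333 × 3.1176 = 7.2516.
Required input speed = output speed × R = 179.2 × 7.2516 = 1299.5 RPM.

1299 RPM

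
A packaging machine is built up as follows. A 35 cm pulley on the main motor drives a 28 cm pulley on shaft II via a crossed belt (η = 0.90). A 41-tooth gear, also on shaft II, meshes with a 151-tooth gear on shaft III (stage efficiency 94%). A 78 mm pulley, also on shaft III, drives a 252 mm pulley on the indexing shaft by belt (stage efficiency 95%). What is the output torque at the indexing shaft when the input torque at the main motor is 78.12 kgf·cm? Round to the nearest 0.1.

After the belt (28/35): 78.12 × 0.8 × 0.90 = 56.246 kgf·cm
After the gear mesh (151/41): 56.246 × 3.6829 × 0.94 = 194.72 kgf·cm
After the belt (252/78): 194.72 × 3.2308 × 0.95 = 597.65 kgf·cm

597.6 kgf·cm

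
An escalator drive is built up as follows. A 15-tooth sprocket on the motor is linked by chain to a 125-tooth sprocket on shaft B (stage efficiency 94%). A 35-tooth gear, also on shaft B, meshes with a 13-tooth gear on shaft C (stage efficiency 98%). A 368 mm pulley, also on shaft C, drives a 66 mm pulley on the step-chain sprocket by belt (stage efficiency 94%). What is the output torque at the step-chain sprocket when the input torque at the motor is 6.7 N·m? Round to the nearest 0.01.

3.22 N·m

chain 125/15 = 8.3333 → τ = 6.7·8.3333·0.94 = 52.483 N·m
gear mesh 13/35 = 0.37143 → τ = 52.483·0.37143·0.98 = 19.104 N·m
belt 66/368 = 0.17935 → τ = 19.104·0.17935·0.94 = 3.2207 N·m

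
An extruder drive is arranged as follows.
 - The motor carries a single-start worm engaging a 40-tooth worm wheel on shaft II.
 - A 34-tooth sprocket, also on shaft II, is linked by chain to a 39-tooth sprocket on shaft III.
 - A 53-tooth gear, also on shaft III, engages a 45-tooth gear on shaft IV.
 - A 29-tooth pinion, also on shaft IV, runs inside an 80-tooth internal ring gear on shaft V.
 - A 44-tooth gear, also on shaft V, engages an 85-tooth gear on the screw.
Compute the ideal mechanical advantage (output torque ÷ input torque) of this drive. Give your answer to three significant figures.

208

Each stage contributes driven/driver: worm 40/1 = 40, chain 39/34 = 1.1471, gear mesh 45/53 = 0.84906, internal gear 80/29 = 2.7586, gear mesh 85/44 = 1.9318.
Overall: 40 × 1.1471 × 0.84906 × 2.7586 × 1.9318 = 207.61.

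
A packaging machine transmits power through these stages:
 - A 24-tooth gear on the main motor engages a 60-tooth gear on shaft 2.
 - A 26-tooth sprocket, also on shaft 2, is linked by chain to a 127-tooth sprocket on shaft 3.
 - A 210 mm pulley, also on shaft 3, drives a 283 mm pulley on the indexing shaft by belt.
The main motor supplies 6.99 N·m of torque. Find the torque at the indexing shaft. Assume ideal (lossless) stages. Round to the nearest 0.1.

gear mesh 60/24 = 2.5 → τ = 6.99·2.5 = 17.475 N·m
chain 127/26 = 4.8846 → τ = 17.475·4.8846 = 85.359 N·m
belt 283/210 = 1.3476 → τ = 85.359·1.3476 = 115.03 N·m

115.0 N·m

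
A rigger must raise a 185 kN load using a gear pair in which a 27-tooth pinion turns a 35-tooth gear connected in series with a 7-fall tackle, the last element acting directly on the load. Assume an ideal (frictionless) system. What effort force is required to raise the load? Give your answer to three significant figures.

20.4 kN

Gear pair MA = 35/27 = 1.2963.
Block-and-tackle MA = number of supporting rope parts = 7.
Combined ideal MA = 1.2963 × 7 = 9.0741.
Effort = load / MA = 185 / 9.0741 = 20.388 kN.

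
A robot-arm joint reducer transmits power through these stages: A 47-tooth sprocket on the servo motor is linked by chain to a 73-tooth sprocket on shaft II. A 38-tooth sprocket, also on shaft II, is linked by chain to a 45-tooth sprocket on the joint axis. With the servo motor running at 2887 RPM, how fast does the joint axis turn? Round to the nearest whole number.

Chain: ratio = 73/47 = 1.5532, so shaft II turns at 2887 / 1.5532 = 1858.8 RPM.
Chain: ratio = 45/38 = 1.1842, so the joint axis turns at 1858.8 / 1.1842 = 1569.6 RPM.

1570 RPM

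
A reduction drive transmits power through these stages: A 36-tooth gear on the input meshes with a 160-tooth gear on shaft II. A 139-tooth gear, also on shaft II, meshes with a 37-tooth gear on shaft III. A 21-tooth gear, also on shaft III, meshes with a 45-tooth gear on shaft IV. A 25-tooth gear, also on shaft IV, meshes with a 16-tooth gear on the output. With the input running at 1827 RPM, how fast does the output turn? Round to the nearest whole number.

1126 RPM

gear mesh 160/36 = 4.4444 → 1827/4.4444 = 411.07 RPM
gear mesh 37/139 = 0.26619 → 411.07/0.26619 = 1544.3 RPM
gear mesh 45/21 = 2.1429 → 1544.3/2.1429 = 720.68 RPM
gear mesh 16/25 = 0.64 → 720.68/0.64 = 1126.1 RPM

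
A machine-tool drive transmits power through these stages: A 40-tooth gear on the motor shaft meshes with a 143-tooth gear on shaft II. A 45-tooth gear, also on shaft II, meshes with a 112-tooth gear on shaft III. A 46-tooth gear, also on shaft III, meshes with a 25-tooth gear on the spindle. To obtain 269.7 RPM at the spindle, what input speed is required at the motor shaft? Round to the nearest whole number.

Overall ratio R = 3.575 × 2.4889 × 0.54348 = 4.8357.
Required input speed = output speed × R = 269.7 × 4.8357 = 1304.2 RPM.

1304 RPM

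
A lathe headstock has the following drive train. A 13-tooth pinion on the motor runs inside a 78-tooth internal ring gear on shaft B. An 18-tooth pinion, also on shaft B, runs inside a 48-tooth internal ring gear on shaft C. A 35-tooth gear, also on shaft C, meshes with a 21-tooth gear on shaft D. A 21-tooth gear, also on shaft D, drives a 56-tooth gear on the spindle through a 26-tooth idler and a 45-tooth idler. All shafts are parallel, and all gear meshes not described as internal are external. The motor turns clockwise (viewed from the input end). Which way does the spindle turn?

the motor → shaft B: internal mesh, same direction → CW.
shaft B → shaft C: internal mesh, same direction → CW.
shaft C → shaft D: external mesh, 1 reversal → CCW.
shaft D → the spindle: driver → idler → idler → driven is 3 external meshes, 3 reversals → CW.
4 reversals in total — an even number — so the spindle turns the same way as the motor.

clockwise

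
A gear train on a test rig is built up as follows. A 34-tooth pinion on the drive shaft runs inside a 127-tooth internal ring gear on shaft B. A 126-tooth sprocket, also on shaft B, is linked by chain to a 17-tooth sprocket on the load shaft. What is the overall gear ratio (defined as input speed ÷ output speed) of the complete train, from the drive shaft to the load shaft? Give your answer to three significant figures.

0.504

Each stage contributes driven/driver: internal gear 127/34 = 3.7353, chain 17/126 = 0.13492.
Overall: 3.7353 × 0.13492 = 0.50397.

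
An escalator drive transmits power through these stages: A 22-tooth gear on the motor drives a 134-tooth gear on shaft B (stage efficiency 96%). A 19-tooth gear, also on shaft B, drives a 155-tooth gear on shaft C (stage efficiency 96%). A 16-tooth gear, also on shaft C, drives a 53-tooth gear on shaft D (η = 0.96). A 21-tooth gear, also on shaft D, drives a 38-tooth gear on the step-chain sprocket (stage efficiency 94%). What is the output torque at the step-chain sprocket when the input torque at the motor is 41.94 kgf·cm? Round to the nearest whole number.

After the gear mesh (134/22): 41.94 × 6.0909 × 0.96 = 245.23 kgf·cm
After the gear mesh (155/19): 245.23 × 8.1579 × 0.96 = 1920.6 kgf·cm
After the gear mesh (53/16): 1920.6 × 3.3125 × 0.96 = 6107.4 kgf·cm
After the gear mesh (38/21): 6107.4 × 1.8095 × 0.94 = 10388 kgf·cm

10388 kgf·cm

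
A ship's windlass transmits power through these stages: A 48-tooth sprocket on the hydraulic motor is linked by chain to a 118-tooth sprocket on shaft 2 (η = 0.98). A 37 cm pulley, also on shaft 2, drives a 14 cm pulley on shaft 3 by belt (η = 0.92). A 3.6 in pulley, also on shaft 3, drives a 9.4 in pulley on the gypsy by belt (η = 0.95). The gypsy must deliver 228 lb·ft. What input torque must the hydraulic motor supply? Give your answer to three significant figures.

110 lb·ft

Overall ratio R = 2.4583 × 0.37838 × 2.6111 = 2.4288; overall efficiency η = 0.98 × 0.92 × 0.95 = 0.8565.
Input torque = output torque / (R × η) = 228 / (2.4288 × 0.8565) = 109.6 lb·ft.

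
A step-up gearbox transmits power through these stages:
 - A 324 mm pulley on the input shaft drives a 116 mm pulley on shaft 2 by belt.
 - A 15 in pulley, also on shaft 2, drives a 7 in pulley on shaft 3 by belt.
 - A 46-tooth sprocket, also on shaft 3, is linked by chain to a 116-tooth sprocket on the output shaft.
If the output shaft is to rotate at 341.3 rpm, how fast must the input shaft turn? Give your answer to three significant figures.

144 rpm

Overall ratio R = 0.35802 × 0.46667 × 2.5217 = 0.42133.
Required input speed = output speed × R = 341.3 × 0.42133 = 143.8 rpm.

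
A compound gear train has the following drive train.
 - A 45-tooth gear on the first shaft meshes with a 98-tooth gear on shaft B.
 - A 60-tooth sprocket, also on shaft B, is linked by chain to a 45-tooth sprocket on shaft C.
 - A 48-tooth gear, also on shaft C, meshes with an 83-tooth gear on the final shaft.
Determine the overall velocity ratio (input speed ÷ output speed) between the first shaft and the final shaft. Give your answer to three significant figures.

Each stage contributes driven/driver: gear mesh 98/45 = 2.1778, chain 45/60 = 0.75, gear mesh 83/48 = 1.7292.
Overall: 2.1778 × 0.75 × 1.7292 = 2.8243.

2.82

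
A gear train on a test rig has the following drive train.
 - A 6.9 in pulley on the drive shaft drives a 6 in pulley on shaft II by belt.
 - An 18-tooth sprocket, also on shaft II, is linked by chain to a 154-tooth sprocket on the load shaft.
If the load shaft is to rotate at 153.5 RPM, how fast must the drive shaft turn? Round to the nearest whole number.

Overall ratio R = 0.86957 × 8.5556 = 7.4396.
Required input speed = output speed × R = 153.5 × 7.4396 = 1142 RPM.

1142 RPM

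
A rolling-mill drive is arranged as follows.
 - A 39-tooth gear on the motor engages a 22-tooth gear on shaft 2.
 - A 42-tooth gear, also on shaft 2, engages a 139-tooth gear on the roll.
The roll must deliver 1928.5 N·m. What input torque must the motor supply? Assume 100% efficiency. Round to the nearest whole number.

1033 N·m

Overall ratio R = 0.5641 × 3.3095 = 1.8669.
Input torque = output torque / R = 1928.5 / 1.8669 = 1033 N·m.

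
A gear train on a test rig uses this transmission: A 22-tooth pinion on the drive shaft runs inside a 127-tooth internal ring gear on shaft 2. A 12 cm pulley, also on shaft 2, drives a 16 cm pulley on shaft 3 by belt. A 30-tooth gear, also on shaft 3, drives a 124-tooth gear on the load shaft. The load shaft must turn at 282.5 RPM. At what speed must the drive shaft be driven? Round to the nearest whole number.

Overall ratio R = 5.7727 × 1.3333 × 4.1333 = 31.814.
Required input speed = output speed × R = 282.5 × 31.814 = 8987.5 RPM.

8987 RPM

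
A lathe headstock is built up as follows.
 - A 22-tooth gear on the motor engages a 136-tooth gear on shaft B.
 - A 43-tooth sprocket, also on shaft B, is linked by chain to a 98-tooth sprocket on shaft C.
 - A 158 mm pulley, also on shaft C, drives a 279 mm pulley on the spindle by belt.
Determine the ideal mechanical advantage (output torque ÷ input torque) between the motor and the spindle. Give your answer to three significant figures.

24.9

Each stage contributes driven/driver: gear mesh 136/22 = 6.1818, chain 98/43 = 2.2791, belt 279/158 = 1.7658.
Overall: 6.1818 × 2.2791 × 1.7658 = 24.878.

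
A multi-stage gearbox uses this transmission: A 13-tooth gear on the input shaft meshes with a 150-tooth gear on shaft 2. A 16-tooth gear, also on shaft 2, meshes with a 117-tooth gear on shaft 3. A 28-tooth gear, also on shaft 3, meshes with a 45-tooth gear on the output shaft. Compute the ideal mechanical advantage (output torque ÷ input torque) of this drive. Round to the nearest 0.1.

Each stage contributes driven/driver: gear mesh 150/13 = 11.538, gear mesh 117/16 = 7.3125, gear mesh 45/28 = 1.6071.
Overall: 11.538 × 7.3125 × 1.6071 = 135.6.

135.6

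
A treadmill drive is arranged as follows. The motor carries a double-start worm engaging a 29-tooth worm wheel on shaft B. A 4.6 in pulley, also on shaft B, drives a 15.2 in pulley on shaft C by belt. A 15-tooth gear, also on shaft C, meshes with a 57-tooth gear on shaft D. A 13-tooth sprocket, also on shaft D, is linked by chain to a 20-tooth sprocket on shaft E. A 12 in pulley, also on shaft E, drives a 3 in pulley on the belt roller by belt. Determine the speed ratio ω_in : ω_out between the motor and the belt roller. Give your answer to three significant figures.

Each stage contributes driven/driver: worm 29/2 = 14.5, belt 15.2/4.6 = 3.3043, gear mesh 57/15 = 3.8, chain 20/13 = 1.5385, belt 3/12 = 0.25.
Overall: 14.5 × 3.3043 × 3.8 × 1.5385 × 0.25 = 70.027.

70.0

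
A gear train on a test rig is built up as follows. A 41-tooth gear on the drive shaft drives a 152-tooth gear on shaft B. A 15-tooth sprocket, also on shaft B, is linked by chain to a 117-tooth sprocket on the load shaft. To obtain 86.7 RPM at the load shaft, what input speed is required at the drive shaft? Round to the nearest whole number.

2507 RPM

Overall ratio R = 3.7073 × 7.8 = 28.917.
Required input speed = output speed × R = 86.7 × 28.917 = 2507.1 RPM.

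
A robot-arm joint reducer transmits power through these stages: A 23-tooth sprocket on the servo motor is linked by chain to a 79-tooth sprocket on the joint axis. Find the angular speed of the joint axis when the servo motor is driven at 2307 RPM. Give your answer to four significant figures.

671.7 RPM

chain 79/23 = 3.4348 → 2307/3.4348 = 671.66 RPM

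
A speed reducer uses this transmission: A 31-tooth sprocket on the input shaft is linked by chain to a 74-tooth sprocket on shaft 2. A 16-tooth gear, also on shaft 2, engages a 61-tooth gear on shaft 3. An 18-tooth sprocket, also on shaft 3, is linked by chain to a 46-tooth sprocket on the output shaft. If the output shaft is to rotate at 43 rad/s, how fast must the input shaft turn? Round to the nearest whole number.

1000 rad/s

Overall ratio R = 2.3871 × 3.8125 × 2.5556 = 23.258.
Required input speed = output speed × R = 43 × 23.258 = 1000.1 rad/s.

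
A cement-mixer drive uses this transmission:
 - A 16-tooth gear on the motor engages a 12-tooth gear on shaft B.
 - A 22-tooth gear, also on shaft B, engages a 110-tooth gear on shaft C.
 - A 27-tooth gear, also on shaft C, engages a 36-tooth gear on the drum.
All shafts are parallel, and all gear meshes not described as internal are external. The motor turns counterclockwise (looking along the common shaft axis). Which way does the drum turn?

the motor → shaft B: external mesh, 1 reversal → CW.
shaft B → shaft C: external mesh, 1 reversal → CCW.
shaft C → the drum: external mesh, 1 reversal → CW.
3 reversals in total — an odd number — so the drum turns opposite to the motor.

clockwise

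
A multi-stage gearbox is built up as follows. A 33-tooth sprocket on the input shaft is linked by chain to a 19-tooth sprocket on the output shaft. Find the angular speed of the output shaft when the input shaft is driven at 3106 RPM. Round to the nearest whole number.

Chain: ratio = 19/33 = 0.57576, so the output shaft turns at 3106 / 0.57576 = 5394.6 RPM.

5395 RPM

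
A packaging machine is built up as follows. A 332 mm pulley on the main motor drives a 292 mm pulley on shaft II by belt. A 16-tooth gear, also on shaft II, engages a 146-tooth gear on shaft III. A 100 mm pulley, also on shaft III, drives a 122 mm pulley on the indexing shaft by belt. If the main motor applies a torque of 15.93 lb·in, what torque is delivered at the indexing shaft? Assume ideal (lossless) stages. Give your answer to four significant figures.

156.0 lb·in

belt 292/332 = 0.87952 → τ = 15.93·0.87952 = 14.011 lb·in
gear mesh 146/16 = 9.125 → τ = 14.011·9.125 = 127.85 lb·in
belt 122/100 = 1.22 → τ = 127.85·1.22 = 155.97 lb·in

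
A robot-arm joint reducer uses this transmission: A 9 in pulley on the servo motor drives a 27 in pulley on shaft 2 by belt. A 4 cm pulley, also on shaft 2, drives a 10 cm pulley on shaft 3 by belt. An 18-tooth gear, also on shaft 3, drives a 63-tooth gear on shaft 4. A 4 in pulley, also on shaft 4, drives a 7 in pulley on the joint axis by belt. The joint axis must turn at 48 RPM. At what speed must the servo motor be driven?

2205 RPM

Overall ratio R = 3 × 2.5 × 3.5 × 1.75 = 45.938.
Required input speed = output speed × R = 48 × 45.938 = 2205 RPM.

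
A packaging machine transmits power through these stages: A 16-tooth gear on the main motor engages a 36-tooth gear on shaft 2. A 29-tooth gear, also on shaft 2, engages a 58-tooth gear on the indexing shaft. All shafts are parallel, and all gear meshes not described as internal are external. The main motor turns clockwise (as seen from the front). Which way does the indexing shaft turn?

clockwise

the main motor → shaft 2: external mesh, 1 reversal → CCW.
shaft 2 → the indexing shaft: external mesh, 1 reversal → CW.
2 reversals in total — an even number — so the indexing shaft turns the same way as the main motor.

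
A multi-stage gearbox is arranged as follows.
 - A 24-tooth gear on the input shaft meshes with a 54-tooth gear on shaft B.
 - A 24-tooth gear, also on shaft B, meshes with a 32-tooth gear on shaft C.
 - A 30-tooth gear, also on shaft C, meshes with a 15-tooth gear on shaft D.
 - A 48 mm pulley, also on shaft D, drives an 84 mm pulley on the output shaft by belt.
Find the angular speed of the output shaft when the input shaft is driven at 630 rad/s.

240 rad/s

the input shaft → shaft B (gear mesh, 54/24): 630 ÷ 2.25 = 280 rad/s
shaft B → shaft C (gear mesh, 32/24): 280 ÷ 1.3333 = 210 rad/s
shaft C → shaft D (gear mesh, 15/30): 210 ÷ 0.5 = 420 rad/s
shaft D → the output shaft (belt, 84/48): 420 ÷ 1.75 = 240 rad/s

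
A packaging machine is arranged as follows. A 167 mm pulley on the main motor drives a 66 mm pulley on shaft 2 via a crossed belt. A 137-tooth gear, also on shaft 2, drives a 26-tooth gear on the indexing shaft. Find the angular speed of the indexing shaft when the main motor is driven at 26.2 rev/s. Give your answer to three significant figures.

349 rev/s

the main motor → shaft 2 (belt, 66/167): 26.2 ÷ 0.39521 = 66.294 rev/s
shaft 2 → the indexing shaft (gear mesh, 26/137): 66.294 ÷ 0.18978 = 349.32 rev/s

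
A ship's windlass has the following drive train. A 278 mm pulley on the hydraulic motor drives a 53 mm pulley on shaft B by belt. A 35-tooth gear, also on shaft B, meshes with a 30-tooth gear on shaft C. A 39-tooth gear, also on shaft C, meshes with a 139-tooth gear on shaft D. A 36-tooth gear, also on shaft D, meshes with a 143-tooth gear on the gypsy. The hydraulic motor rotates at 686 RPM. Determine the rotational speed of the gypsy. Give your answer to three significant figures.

belt 53/278 = 0.19065 → 686/0.19065 = 3598.3 RPM
gear mesh 30/35 = 0.85714 → 3598.3/0.85714 = 4198 RPM
gear mesh 139/39 = 3.5641 → 4198/3.5641 = 1177.8 RPM
gear mesh 143/36 = 3.9722 → 1177.8/3.9722 = 296.52 RPM

297 RPM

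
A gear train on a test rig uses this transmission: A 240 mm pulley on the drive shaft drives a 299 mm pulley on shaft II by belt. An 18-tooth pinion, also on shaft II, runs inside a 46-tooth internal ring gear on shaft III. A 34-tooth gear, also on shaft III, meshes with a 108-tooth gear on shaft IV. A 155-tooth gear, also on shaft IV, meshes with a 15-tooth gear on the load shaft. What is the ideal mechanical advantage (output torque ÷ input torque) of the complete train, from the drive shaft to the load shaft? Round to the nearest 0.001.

0.979

Each stage contributes driven/driver: belt 299/240 = 1.2458, internal gear 46/18 = 2.5556, gear mesh 108/34 = 3.1765, gear mesh 15/155 = 0.096774.
Overall: 1.2458 × 2.5556 × 3.1765 × 0.096774 = 0.9787.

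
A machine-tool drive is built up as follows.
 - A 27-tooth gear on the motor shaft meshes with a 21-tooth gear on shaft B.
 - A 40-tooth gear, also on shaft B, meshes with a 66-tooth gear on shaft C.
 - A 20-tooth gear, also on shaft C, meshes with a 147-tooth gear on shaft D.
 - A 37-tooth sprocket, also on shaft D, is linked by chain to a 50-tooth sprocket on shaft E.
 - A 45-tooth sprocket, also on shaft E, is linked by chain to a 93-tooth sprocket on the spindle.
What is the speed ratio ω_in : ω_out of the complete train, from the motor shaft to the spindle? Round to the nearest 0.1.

Each stage contributes driven/driver: gear mesh 21/27 = 0.77778, gear mesh 66/40 = 1.65, gear mesh 147/20 = 7.35, chain 50/37 = 1.3514, chain 93/45 = 2.0667.
Overall: 0.77778 × 1.65 × 7.35 × 1.3514 × 2.0667 = 26.343.

26.3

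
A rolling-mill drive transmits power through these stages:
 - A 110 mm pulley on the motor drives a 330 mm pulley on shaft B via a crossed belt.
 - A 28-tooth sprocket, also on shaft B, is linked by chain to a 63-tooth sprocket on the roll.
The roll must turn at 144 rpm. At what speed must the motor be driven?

972 rpm

Overall ratio R = 3 × 2.25 = 6.75.
Required input speed = output speed × R = 144 × 6.75 = 972 rpm.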